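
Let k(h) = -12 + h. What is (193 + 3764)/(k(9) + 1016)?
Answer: 3957/1013 ≈ 3.9062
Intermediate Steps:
(193 + 3764)/(k(9) + 1016) = (193 + 3764)/((-12 + 9) + 1016) = 3957/(-3 + 1016) = 3957/1013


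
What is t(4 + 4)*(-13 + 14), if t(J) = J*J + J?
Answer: 72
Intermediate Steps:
t(J) = J + J² (t(J) = J² + J = J + J²)
t(4 + 4)*(-13 + 14) = ((4 + 4)*(1 + (4 + 4)))*(-13 + 14) = (8*(1 + 8))*1 = (8*9)*1 = 72*1 = 72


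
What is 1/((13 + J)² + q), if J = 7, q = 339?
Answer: 1/739 ≈ 0.0013532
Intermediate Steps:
1/((13 + J)² + q) = 1/((13 + 7)² + 339) = 1/(20² + 339) = 1/(400 + 339) = 1/739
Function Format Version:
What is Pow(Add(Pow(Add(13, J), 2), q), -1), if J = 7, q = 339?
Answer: Rational(1, 739) ≈ 0.0013532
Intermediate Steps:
Pow(Add(Pow(Add(13, J), 2), q), -1) = Pow(Add(Pow(Add(13, 7), 2), 339), -1) = Pow(Add(Pow(20, 2), 339), -1) = Pow(Add(400, 339), -1) = Pow(739, -1) = Rational(1, 739)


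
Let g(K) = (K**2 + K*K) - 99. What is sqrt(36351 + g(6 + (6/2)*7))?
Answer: 3*sqrt(4190) ≈ 194.19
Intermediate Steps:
g(K) = -99 + 2*K**2 (g(K) = (K**2 + K**2) - 99 = 2*K**2 - 99 = -99 + 2*K**2)
sqrt(36351 + g(6 + (6/2)*7)) = sqrt(36351 + (-99 + 2*(6 + (6/2)*7)**2)) = sqrt(36351 + (-99 + 2*(6 + (6*(1/2))*7)**2)) = sqrt(36351 + (-99 + 2*(6 + 3*7)**2)) = sqrt(36351 + (-99 + 2*(6 + 21)**2)) = sqrt(36351 + (-99 + 2*27**2)) = sqrt(36351 + (-99 + 2*729)) = sqrt(36351 + (-99 + 1458)) = sqrt(36351 + 1359) = sqrt(37710) = 3*sqrt(4190)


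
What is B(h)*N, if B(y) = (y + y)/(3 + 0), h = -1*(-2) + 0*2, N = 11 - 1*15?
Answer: -16/3 ≈ -5.3333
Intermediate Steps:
N = -4 (N = 11 - 15 = -4)
h = 2 (h = 2 + 0 = 2)
B(y) = 2*y/3 (B(y) = (2*y)/3 = (2*y)*(1/3) = 2*y/3)
B(h)*N = ((2/3)*2)*(-4) = (4/3)*(-4) = -16/3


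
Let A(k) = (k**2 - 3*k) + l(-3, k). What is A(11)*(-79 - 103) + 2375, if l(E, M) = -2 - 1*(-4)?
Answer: -14005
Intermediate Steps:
l(E, M) = 2 (l(E, M) = -2 + 4 = 2)
A(k) = 2 + k**2 - 3*k (A(k) = (k**2 - 3*k) + 2 = 2 + k**2 - 3*k)
A(11)*(-79 - 103) + 2375 = (2 + 11**2 - 3*11)*(-79 - 103) + 2375 = (2 + 121 - 33)*(-182) + 2375 = 90*(-182) + 2375 = -16380 + 2375 = -14005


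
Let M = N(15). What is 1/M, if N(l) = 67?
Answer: 1/67 ≈ 0.014925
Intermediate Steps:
M = 67
1/M = 1/67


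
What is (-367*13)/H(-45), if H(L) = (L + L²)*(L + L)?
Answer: 4771/178200 ≈ 0.026773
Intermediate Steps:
H(L) = 2*L*(L + L²) (H(L) = (L + L²)*(2*L) = 2*L*(L + L²))
(-367*13)/H(-45) = (-367*13)/((2*(-45)²*(1 - 45))) = -4771/(2*2025*(-44)) = -4771/(-178200) = -4771*(-1/178200) = 4771/178200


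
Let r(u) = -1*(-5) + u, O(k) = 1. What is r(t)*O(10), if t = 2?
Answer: 7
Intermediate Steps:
r(u) = 5 + u
r(t)*O(10) = (5 + 2)*1 = 7*1 = 7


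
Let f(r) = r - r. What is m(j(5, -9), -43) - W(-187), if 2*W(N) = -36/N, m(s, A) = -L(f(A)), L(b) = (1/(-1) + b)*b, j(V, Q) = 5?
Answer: -18/187 ≈ -0.096257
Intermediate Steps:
f(r) = 0
L(b) = b*(-1 + b) (L(b) = (-1 + b)*b = b*(-1 + b))
m(s, A) = 0 (m(s, A) = -0*(-1 + 0) = -0*(-1) = -1*0 = 0)
W(N) = -18/N (W(N) = (-36/N)/2 = -18/N)
m(j(5, -9), -43) - W(-187) = 0 - (-18)/(-187) = 0 - (-18)*(-1)/187 = 0 - 1*18/187 = 0 - 18/187 = -18/187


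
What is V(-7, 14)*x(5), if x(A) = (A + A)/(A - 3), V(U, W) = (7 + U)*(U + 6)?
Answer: 0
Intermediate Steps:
V(U, W) = (6 + U)*(7 + U) (V(U, W) = (7 + U)*(6 + U) = (6 + U)*(7 + U))
x(A) = 2*A/(-3 + A) (x(A) = (2*A)/(-3 + A) = 2*A/(-3 + A))
V(-7, 14)*x(5) = (42 + (-7)**2 + 13*(-7))*(2*5/(-3 + 5)) = (42 + 49 - 91)*(2*5/2) = 0*(2*5*(1/2)) = 0*5 = 0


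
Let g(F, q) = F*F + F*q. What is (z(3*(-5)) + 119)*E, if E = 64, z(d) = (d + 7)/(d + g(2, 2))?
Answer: 53824/7 ≈ 7689.1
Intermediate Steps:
g(F, q) = F² + F*q
z(d) = (7 + d)/(8 + d) (z(d) = (d + 7)/(d + 2*(2 + 2)) = (7 + d)/(d + 2*4) = (7 + d)/(d + 8) = (7 + d)/(8 + d))
(z(3*(-5)) + 119)*E = ((7 + 3*(-5))/(8 + 3*(-5)) + 119)*64 = ((7 - 15)/(8 - 15) + 119)*64 = (-8/(-7) + 119)*64 = (-⅐*(-8) + 119)*64 = (8/7 + 119)*64 = (841/7)*64 = 53824/7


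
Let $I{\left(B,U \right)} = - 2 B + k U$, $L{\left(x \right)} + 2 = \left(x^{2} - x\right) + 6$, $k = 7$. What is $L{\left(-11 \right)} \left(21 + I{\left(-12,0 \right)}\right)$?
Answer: $6120$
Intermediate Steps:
$L{\left(x \right)} = 4 + x^{2} - x$ ($L{\left(x \right)} = -2 + \left(\left(x^{2} - x\right) + 6\right) = -2 + \left(6 + x^{2} - x\right) = 4 + x^{2} - x$)
$I{\left(B,U \right)} = - 2 B + 7 U$
$L{\left(-11 \right)} \left(21 + I{\left(-12,0 \right)}\right) = \left(4 + \left(-11\right)^{2} - -11\right) \left(21 + \left(\left(-2\right) \left(-12\right) + 7 \cdot 0\right)\right) = \left(4 + 121 + 11\right) \left(21 + \left(24 + 0\right)\right) = 136 \left(21 + 24\right) = 136 \cdot 45 = 6120$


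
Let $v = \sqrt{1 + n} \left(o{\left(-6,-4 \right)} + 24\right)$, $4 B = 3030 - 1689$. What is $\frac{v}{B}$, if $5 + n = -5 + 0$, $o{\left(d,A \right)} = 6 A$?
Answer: $0$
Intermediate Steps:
$n = -10$ ($n = -5 + \left(-5 + 0\right) = -5 - 5 = -10$)
$B = \frac{1341}{4}$ ($B = \frac{3030 - 1689}{4} = \frac{1}{4} \cdot 1341 = \frac{1341}{4} \approx 335.25$)
$v = 0$ ($v = \sqrt{1 - 10} \left(6 \left(-4\right) + 24\right) = \sqrt{-9} \left(-24 + 24\right) = 3 i 0 = 0$)
$\frac{v}{B} = \frac{0}{\frac{1341}{4}} = 0 \cdot \frac{4}{1341} = 0$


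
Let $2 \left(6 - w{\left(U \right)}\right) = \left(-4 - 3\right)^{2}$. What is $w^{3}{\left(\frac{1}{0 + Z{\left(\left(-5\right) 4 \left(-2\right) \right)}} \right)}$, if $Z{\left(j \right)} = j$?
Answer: $- \frac{50653}{8} \approx -6331.6$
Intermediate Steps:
$w{\left(U \right)} = - \frac{37}{2}$ ($w{\left(U \right)} = 6 - \frac{\left(-4 - 3\right)^{2}}{2} = 6 - \frac{\left(-7\right)^{2}}{2} = 6 - \frac{49}{2} = - \frac{37}{2}$)
$w^{3}{\left(\frac{1}{0 + Z{\left(\left(-5\right) 4 \left(-2\right) \right)}} \right)} = \left(- \frac{37}{2}\right)^{3} = - \frac{50653}{8}$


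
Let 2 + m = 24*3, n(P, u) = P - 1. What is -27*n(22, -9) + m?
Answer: -497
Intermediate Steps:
n(P, u) = -1 + P
m = 70 (m = -2 + 24*3 = -2 + 72 = 70)
-27*n(22, -9) + m = -27*(-1 + 22) + 70 = -27*21 + 70 = -567 + 70 = -497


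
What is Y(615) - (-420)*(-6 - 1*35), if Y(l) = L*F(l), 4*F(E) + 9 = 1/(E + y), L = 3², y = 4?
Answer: -21343425/1238 ≈ -17240.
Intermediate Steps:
L = 9
F(E) = -9/4 + 1/(4*(4 + E)) (F(E) = -9/4 + 1/(4*(E + 4)) = -9/4 + 1/(4*(4 + E)))
Y(l) = 9*(-35 - 9*l)/(4*(4 + l)) (Y(l) = 9*((-35 - 9*l)/(4*(4 + l))) = 9*(-35 - 9*l)/(4*(4 + l)))
Y(615) - (-420)*(-6 - 1*35) = 9*(-35 - 9*615)/(4*(4 + 615)) - (-420)*(-6 - 1*35) = (9/4)*(-35 - 5535)/619 - (-420)*(-6 - 35) = (9/4)*(1/619)*(-5570) - (-420)*(-41) = -25065/1238 - 10*1722 = -25065/1238 - 17220 = -21343425/1238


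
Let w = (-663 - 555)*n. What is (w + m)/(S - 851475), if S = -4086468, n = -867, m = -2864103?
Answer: 602699/1645981 ≈ 0.36616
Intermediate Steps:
w = 1056006 (w = (-663 - 555)*(-867) = -1218*(-867) = 1056006)
(w + m)/(S - 851475) = (1056006 - 2864103)/(-4086468 - 851475) = -1808097/(-4937943) = -1808097*(-1/4937943) = 602699/1645981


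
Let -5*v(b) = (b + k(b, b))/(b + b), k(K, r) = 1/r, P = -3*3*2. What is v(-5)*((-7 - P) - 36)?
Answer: 13/5 ≈ 2.6000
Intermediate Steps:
P = -18 (P = -9*2 = -18)
v(b) = -(b + 1/b)/(10*b) (v(b) = -(b + 1/b)/(5*(b + b)) = -(b + 1/b)/(5*(2*b)) = -(b + 1/b)*1/(2*b)/5 = -(b + 1/b)/(10*b))
v(-5)*((-7 - P) - 36) = ((⅒)*(-1 - 1*(-5)²)/(-5)²)*((-7 - 1*(-18)) - 36) = ((⅒)*(1/25)*(-1 - 1*25))*((-7 + 18) - 36) = ((⅒)*(1/25)*(-1 - 25))*(11 - 36) = ((⅒)*(1/25)*(-26))*(-25) = -13/125*(-25) = 13/5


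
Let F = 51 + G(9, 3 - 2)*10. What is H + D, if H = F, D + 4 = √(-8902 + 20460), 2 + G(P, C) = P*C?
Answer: 117 + √11558 ≈ 224.51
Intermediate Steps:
G(P, C) = -2 + C*P (G(P, C) = -2 + P*C = -2 + C*P)
D = -4 + √11558 (D = -4 + √(-8902 + 20460) = -4 + √11558 ≈ 103.51)
F = 121 (F = 51 + (-2 + (3 - 2)*9)*10 = 51 + (-2 + 1*9)*10 = 51 + (-2 + 9)*10 = 51 + 7*10 = 51 + 70 = 121)
H = 121
H + D = 121 + (-4 + √11558) = 117 + √11558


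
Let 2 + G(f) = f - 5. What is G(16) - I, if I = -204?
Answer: 213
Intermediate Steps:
G(f) = -7 + f (G(f) = -2 + (f - 5) = -2 + (-5 + f) = -7 + f)
G(16) - I = (-7 + 16) - 1*(-204) = 9 + 204 = 213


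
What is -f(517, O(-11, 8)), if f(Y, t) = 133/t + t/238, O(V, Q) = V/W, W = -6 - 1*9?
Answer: -7122271/39270 ≈ -181.37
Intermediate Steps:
W = -15 (W = -6 - 9 = -15)
O(V, Q) = -V/15 (O(V, Q) = V/(-15) = V*(-1/15) = -V/15)
f(Y, t) = 133/t + t/238 (f(Y, t) = 133/t + t*(1/238) = 133/t + t/238)
-f(517, O(-11, 8)) = -(133/((-1/15*(-11))) + (-1/15*(-11))/238) = -(133/(11/15) + (1/238)*(11/15)) = -(133*(15/11) + 11/3570) = -(1995/11 + 11/3570) = -1*7122271/39270 = -7122271/39270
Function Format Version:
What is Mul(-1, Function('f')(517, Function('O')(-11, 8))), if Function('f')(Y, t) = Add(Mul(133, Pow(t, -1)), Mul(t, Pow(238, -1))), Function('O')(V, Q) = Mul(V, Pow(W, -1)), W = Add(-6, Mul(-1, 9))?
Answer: Rational(-7122271, 39270) ≈ -181.37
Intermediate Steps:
W = -15 (W = Add(-6, -9) = -15)
Function('O')(V, Q) = Mul(Rational(-1, 15), V) (Function('O')(V, Q) = Mul(V, Pow(-15, -1)) = Mul(V, Rational(-1, 15)) = Mul(Rational(-1, 15), V))
Function('f')(Y, t) = Add(Mul(133, Pow(t, -1)), Mul(Rational(1, 238), t)) (Function('f')(Y, t) = Add(Mul(133, Pow(t, -1)), Mul(t, Rational(1, 238))) = Add(Mul(133, Pow(t, -1)), Mul(Rational(1, 238), t)))
Mul(-1, Function('f')(517, Function('O')(-11, 8))) = Mul(-1, Add(Mul(133, Pow(Mul(Rational(-1, 15), -11), -1)), Mul(Rational(1, 238), Mul(Rational(-1, 15), -11)))) = Mul(-1, Add(Mul(133, Pow(Rational(11, 15), -1)), Mul(Rational(1, 238), Rational(11, 15)))) = Mul(-1, Add(Mul(133, Rational(15, 11)), Rational(11, 3570))) = Mul(-1, Add(Rational(1995, 11), Rational(11, 3570))) = Mul(-1, Rational(7122271, 39270)) = Rational(-7122271, 39270)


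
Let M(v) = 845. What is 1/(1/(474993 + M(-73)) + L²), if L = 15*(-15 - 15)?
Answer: 475838/96357195001 ≈ 4.9383e-6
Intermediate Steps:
L = -450 (L = 15*(-30) = -450)
1/(1/(474993 + M(-73)) + L²) = 1/(1/(474993 + 845) + (-450)²) = 1/(1/475838 + 202500) = 1/(96357195001/475838) = 475838/96357195001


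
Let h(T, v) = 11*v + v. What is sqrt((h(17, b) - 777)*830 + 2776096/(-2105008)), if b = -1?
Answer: 2*I*sqrt(2833762931169727)/131563 ≈ 809.24*I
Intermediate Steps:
h(T, v) = 12*v
sqrt((h(17, b) - 777)*830 + 2776096/(-2105008)) = sqrt((12*(-1) - 777)*830 + 2776096/(-2105008)) = sqrt((-12 - 777)*830 + 2776096*(-1/2105008)) = sqrt(-789*830 - 173506/131563) = sqrt(-654870 - 173506/131563) = sqrt(-86156835316/131563) = 2*I*sqrt(2833762931169727)/131563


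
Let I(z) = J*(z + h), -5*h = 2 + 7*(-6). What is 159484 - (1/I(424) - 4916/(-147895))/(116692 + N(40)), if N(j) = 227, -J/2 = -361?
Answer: 860154860831698747721/5393361470951520 ≈ 1.5948e+5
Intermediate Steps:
J = 722 (J = -2*(-361) = 722)
h = 8 (h = -(2 + 7*(-6))/5 = -(2 - 42)/5 = -⅕*(-40) = 8)
I(z) = 5776 + 722*z (I(z) = 722*(z + 8) = 722*(8 + z) = 5776 + 722*z)
159484 - (1/I(424) - 4916/(-147895))/(116692 + N(40)) = 159484 - (1/(5776 + 722*424) - 4916/(-147895))/(116692 + 227) = 159484 - (1/(5776 + 306128) - 4916*(-1/147895))/116919 = 159484 - (1/311904 + 4916/147895)/116919 = 159484 - 1533467959/(46129042080*116919) = 159484 - 1*1533467959/5393361470951520 = 159484 - 1533467959/5393361470951520 = 860154860831698747721/5393361470951520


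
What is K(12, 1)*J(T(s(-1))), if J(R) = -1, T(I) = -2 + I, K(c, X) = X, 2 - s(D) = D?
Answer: -1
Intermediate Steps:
s(D) = 2 - D
K(12, 1)*J(T(s(-1))) = 1*(-1) = -1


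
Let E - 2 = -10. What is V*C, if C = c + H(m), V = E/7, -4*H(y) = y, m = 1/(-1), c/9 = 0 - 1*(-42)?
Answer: -3026/7 ≈ -432.29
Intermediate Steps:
E = -8 (E = 2 - 10 = -8)
c = 378 (c = 9*(0 - 1*(-42)) = 9*(0 + 42) = 9*42 = 378)
m = -1
H(y) = -y/4
V = -8/7 ≈ -1.1429
C = 1513/4 (C = 378 - ¼*(-1) = 378 + ¼ = 1513/4 ≈ 378.25)
V*C = -8/7*1513/4 = -3026/7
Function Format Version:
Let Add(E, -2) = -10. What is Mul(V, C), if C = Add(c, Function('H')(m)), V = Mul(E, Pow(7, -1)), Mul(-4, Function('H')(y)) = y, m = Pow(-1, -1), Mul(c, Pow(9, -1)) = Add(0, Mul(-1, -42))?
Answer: Rational(-3026, 7) ≈ -432.29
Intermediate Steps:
E = -8 (E = Add(2, -10) = -8)
c = 378 (c = Mul(9, Add(0, Mul(-1, -42))) = Mul(9, Add(0, 42)) = Mul(9, 42) = 378)
m = -1
Function('H')(y) = Mul(Rational(-1, 4), y)
V = Rational(-8, 7) (V = Mul(-8, Pow(7, -1)) = Mul(-8, Rational(1, 7)) = Rational(-8, 7) ≈ -1.1429)
C = Rational(1513, 4) (C = Add(378, Mul(Rational(-1, 4), -1)) = Add(378, Rational(1, 4)) = Rational(1513, 4) ≈ 378.25)
Mul(V, C) = Mul(Rational(-8, 7), Rational(1513, 4)) = Rational(-3026, 7)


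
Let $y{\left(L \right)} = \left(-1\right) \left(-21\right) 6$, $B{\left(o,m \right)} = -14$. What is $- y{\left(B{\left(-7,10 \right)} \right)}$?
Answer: $-126$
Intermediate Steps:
$y{\left(L \right)} = 126$ ($y{\left(L \right)} = 21 \cdot 6 = 126$)
$- y{\left(B{\left(-7,10 \right)} \right)} = \left(-1\right) 126 = -126$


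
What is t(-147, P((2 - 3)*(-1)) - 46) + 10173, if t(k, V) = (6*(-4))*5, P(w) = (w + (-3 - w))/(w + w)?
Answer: 10053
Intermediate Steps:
P(w) = -3/(2*w) (P(w) = -3*1/(2*w) = -3/(2*w))
t(k, V) = -120 (t(k, V) = -24*5 = -120)
t(-147, P((2 - 3)*(-1)) - 46) + 10173 = -120 + 10173 = 10053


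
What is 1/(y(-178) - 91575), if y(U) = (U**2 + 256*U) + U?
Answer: -1/105637 ≈ -9.4664e-6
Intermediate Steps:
y(U) = U**2 + 257*U
1/(y(-178) - 91575) = 1/(-178*(257 - 178) - 91575) = 1/(-178*79 - 91575) = 1/(-14062 - 91575) = 1/(-105637) = -1/105637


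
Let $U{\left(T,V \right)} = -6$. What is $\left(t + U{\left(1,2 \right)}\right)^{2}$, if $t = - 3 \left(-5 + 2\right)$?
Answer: $9$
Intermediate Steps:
$t = 9$ ($t = \left(-3\right) \left(-3\right) = 9$)
$\left(t + U{\left(1,2 \right)}\right)^{2} = \left(9 - 6\right)^{2} = 3^{2} = 9$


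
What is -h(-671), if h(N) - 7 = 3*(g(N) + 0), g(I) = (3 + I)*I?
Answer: -1344691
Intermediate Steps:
g(I) = I*(3 + I)
h(N) = 7 + 3*N*(3 + N) (h(N) = 7 + 3*(N*(3 + N) + 0) = 7 + 3*(N*(3 + N)) = 7 + 3*N*(3 + N))
-h(-671) = -(7 + 3*(-671)*(3 - 671)) = -(7 + 3*(-671)*(-668)) = -(7 + 1344684) = -1*1344691 = -1344691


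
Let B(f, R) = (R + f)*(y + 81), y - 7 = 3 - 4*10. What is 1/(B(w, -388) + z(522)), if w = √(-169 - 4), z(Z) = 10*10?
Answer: -19688/388067317 - 51*I*√173/388067317 ≈ -5.0733e-5 - 1.7286e-6*I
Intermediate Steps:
z(Z) = 100
y = -30 (y = 7 + (3 - 4*10) = 7 + (3 - 40) = 7 - 37 = -30)
w = I*√173 (w = √(-173) = I*√173 ≈ 13.153*I)
B(f, R) = 51*R + 51*f (B(f, R) = (R + f)*(-30 + 81) = (R + f)*51 = 51*R + 51*f)
1/(B(w, -388) + z(522)) = 1/((51*(-388) + 51*(I*√173)) + 100) = 1/((-19788 + 51*I*√173) + 100) = 1/(-19688 + 51*I*√173)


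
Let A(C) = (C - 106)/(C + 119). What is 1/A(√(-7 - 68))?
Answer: (-119*I + 5*√3)/(5*√3 + 106*I) ≈ -1.1086 - 0.17227*I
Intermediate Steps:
A(C) = (-106 + C)/(119 + C)
1/A(√(-7 - 68)) = 1/((-106 + √(-7 - 68))/(119 + √(-7 - 68))) = 1/((-106 + √(-75))/(119 + √(-75))) = 1/((-106 + 5*I*√3)/(119 + 5*I*√3)) = (119 + 5*I*√3)/(-106 + 5*I*√3)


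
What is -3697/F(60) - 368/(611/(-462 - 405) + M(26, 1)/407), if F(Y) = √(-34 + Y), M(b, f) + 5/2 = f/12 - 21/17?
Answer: 173141056/335791 - 3697*√26/26 ≈ -209.42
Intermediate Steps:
M(b, f) = -127/34 + f/12 (M(b, f) = -5/2 + (f/12 - 21/17) = -5/2 + (-21/17 + f/12) = -127/34 + f/12)
-3697/F(60) - 368/(611/(-462 - 405) + M(26, 1)/407) = -3697/√(-34 + 60) - 368/(611/(-462 - 405) + (-127/34 + (1/12)*1)/407) = -3697*√26/26 - 368/(611/(-867) + (-127/34 + 1/12)*(1/407)) = -3697*√26/26 - 368/(611*(-1/867) - 745/204*1/407) = -3697*√26/26 - 368/(-611/867 - 745/83028) = -3697*√26/26 - 368/(-335791/470492) = -3697*√26/26 - 368*(-470492/335791) = -3697*√26/26 + 173141056/335791 = 173141056/335791 - 3697*√26/26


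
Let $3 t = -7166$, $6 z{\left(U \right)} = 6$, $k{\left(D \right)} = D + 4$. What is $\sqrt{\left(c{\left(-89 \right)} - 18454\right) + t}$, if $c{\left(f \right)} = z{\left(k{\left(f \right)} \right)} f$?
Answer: $\frac{i \sqrt{188385}}{3} \approx 144.68 i$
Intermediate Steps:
$k{\left(D \right)} = 4 + D$
$z{\left(U \right)} = 1$ ($z{\left(U \right)} = \frac{1}{6} \cdot 6 = 1$)
$t = - \frac{7166}{3}$ ($t = \frac{1}{3} \left(-7166\right) = - \frac{7166}{3} \approx -2388.7$)
$c{\left(f \right)} = f$ ($c{\left(f \right)} = 1 f = f$)
$\sqrt{\left(c{\left(-89 \right)} - 18454\right) + t} = \sqrt{\left(-89 - 18454\right) - \frac{7166}{3}} = \sqrt{-18543 - \frac{7166}{3}} = \sqrt{- \frac{62795}{3}} = \frac{i \sqrt{188385}}{3}$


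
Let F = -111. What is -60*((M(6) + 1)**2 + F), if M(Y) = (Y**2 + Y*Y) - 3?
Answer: -287340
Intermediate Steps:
M(Y) = -3 + 2*Y**2 (M(Y) = (Y**2 + Y**2) - 3 = 2*Y**2 - 3 = -3 + 2*Y**2)
-60*((M(6) + 1)**2 + F) = -60*(((-3 + 2*6**2) + 1)**2 - 111) = -60*(((-3 + 2*36) + 1)**2 - 111) = -60*(((-3 + 72) + 1)**2 - 111) = -60*((69 + 1)**2 - 111) = -60*(70**2 - 111) = -60*(4900 - 111) = -60*4789 = -287340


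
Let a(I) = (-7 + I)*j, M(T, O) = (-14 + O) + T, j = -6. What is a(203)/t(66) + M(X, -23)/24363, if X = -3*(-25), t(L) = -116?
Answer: 7163824/706527 ≈ 10.139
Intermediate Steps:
X = 75
M(T, O) = -14 + O + T
a(I) = 42 - 6*I (a(I) = (-7 + I)*(-6) = 42 - 6*I)
a(203)/t(66) + M(X, -23)/24363 = (42 - 6*203)/(-116) + (-14 - 23 + 75)/24363 = (42 - 1218)*(-1/116) + 38*(1/24363) = -1176*(-1/116) + 38/24363 = 294/29 + 38/24363 = 7163824/706527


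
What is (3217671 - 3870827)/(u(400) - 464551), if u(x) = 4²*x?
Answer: 653156/458151 ≈ 1.4256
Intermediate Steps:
u(x) = 16*x
(3217671 - 3870827)/(u(400) - 464551) = (3217671 - 3870827)/(16*400 - 464551) = -653156/(6400 - 464551) = -653156/(-458151) = -653156*(-1/458151) = 653156/458151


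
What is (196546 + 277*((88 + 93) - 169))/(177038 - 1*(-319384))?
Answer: 99935/248211 ≈ 0.40262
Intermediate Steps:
(196546 + 277*((88 + 93) - 169))/(177038 - 1*(-319384)) = (196546 + 277*(181 - 169))/(177038 + 319384) = (196546 + 277*12)/496422 = (196546 + 3324)*(1/496422) = 199870*(1/496422) = 99935/248211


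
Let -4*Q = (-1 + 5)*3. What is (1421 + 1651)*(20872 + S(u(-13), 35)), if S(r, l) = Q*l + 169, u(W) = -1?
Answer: 64315392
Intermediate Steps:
Q = -3 (Q = -(-1 + 5)*3/4 = -3 ≈ -3.0000)
S(r, l) = 169 - 3*l (S(r, l) = -3*l + 169 = 169 - 3*l)
(1421 + 1651)*(20872 + S(u(-13), 35)) = (1421 + 1651)*(20872 + (169 - 3*35)) = 3072*(20872 + (169 - 105)) = 3072*(20872 + 64) = 3072*20936 = 64315392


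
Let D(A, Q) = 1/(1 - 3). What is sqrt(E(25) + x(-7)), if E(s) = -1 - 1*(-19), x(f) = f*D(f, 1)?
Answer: sqrt(86)/2 ≈ 4.6368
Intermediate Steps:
D(A, Q) = -1/2 (D(A, Q) = 1/(-2) = -1/2)
x(f) = -f/2 (x(f) = f*(-1/2) = -f/2)
E(s) = 18 (E(s) = -1 + 19 = 18)
sqrt(E(25) + x(-7)) = sqrt(18 - 1/2*(-7)) = sqrt(18 + 7/2) = sqrt(43/2) = sqrt(86)/2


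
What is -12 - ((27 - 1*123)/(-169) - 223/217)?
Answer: -423221/36673 ≈ -11.540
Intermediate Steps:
-12 - ((27 - 1*123)/(-169) - 223/217) = -12 - ((27 - 123)*(-1/169) - 223*1/217) = -12 - (-96*(-1/169) - 223/217) = -12 - (96/169 - 223/217) = -12 - 1*(-16855/36673) = -12 + 16855/36673 = -423221/36673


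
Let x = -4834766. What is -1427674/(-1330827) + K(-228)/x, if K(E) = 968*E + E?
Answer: 211661528972/189242268573 ≈ 1.1185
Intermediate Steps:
K(E) = 969*E
-1427674/(-1330827) + K(-228)/x = -1427674/(-1330827) + (969*(-228))/(-4834766) = -1427674*(-1/1330827) - 220932*(-1/4834766) = 1427674/1330827 + 6498/142199 = 211661528972/189242268573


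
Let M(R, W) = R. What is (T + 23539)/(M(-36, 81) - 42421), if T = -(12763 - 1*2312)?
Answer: -13088/42457 ≈ -0.30826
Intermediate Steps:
T = -10451 (T = -(12763 - 2312) = -1*10451 = -10451)
(T + 23539)/(M(-36, 81) - 42421) = (-10451 + 23539)/(-36 - 42421) = 13088/(-42457) = 13088*(-1/42457) = -13088/42457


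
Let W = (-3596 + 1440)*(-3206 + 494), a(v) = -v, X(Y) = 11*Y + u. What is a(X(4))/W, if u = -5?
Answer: -13/1949024 ≈ -6.6700e-6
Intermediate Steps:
X(Y) = -5 + 11*Y (X(Y) = 11*Y - 5 = -5 + 11*Y)
W = 5847072 (W = -2156*(-2712) = 5847072)
a(X(4))/W = -(-5 + 11*4)/5847072 = -(-5 + 44)*(1/5847072) = -1*39*(1/5847072) = -39*1/5847072 = -13/1949024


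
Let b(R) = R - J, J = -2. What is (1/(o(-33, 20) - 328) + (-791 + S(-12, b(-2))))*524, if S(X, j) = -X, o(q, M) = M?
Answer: -31431223/77 ≈ -4.0820e+5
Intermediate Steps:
b(R) = 2 + R (b(R) = R - 1*(-2) = R + 2 = 2 + R)
(1/(o(-33, 20) - 328) + (-791 + S(-12, b(-2))))*524 = (1/(20 - 328) + (-791 - 1*(-12)))*524 = (1/(-308) + (-791 + 12))*524 = (-1/308 - 779)*524 = -239933/308*524 = -31431223/77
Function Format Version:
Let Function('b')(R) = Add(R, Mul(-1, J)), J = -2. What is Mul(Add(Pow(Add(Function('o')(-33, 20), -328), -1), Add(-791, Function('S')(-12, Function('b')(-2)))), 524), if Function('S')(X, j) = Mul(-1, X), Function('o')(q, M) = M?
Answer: Rational(-31431223, 77) ≈ -4.0820e+5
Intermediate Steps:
Function('b')(R) = Add(2, R) (Function('b')(R) = Add(R, Mul(-1, -2)) = Add(R, 2) = Add(2, R))
Mul(Add(Pow(Add(Function('o')(-33, 20), -328), -1), Add(-791, Function('S')(-12, Function('b')(-2)))), 524) = Mul(Add(Pow(Add(20, -328), -1), Add(-791, Mul(-1, -12))), 524) = Mul(Add(Pow(-308, -1), Add(-791, 12)), 524) = Mul(Add(Rational(-1, 308), -779), 524) = Mul(Rational(-239933, 308), 524) = Rational(-31431223, 77)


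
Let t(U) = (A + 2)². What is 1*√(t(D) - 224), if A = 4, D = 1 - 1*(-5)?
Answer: 2*I*√47 ≈ 13.711*I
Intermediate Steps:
D = 6 (D = 1 + 5 = 6)
t(U) = 36 (t(U) = (4 + 2)² = 6² = 36)
1*√(t(D) - 224) = 1*√(36 - 224) = 1*√(-188) = 1*(2*I*√47) = 2*I*√47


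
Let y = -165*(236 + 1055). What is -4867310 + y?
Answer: -5080325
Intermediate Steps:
y = -213015 (y = -165*1291 = -213015)
-4867310 + y = -4867310 - 213015 = -5080325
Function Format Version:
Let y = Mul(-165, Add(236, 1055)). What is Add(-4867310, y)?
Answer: -5080325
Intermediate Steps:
y = -213015 (y = Mul(-165, 1291) = -213015)
Add(-4867310, y) = Add(-4867310, -213015) = -5080325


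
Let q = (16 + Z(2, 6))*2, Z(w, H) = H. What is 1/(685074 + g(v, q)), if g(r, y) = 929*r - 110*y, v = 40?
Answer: 1/717394 ≈ 1.3939e-6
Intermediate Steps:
q = 44 (q = (16 + 6)*2 = 22*2 = 44)
g(r, y) = -110*y + 929*r
1/(685074 + g(v, q)) = 1/(685074 + (-110*44 + 929*40)) = 1/(685074 + (-4840 + 37160)) = 1/(685074 + 32320) = 1/717394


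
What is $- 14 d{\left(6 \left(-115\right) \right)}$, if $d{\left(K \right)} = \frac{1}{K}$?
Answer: $\frac{7}{345} \approx 0.02029$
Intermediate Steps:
$- 14 d{\left(6 \left(-115\right) \right)} = - \frac{14}{6 \left(-115\right)} = - \frac{14}{-690} = \left(-14\right) \left(- \frac{1}{690}\right) = \frac{7}{345}$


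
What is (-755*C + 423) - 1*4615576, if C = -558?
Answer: -4193863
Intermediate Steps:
(-755*C + 423) - 1*4615576 = (-755*(-558) + 423) - 1*4615576 = (421290 + 423) - 4615576 = 421713 - 4615576 = -4193863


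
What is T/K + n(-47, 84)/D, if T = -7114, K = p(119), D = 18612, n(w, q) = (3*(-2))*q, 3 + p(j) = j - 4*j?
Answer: 1836449/93060 ≈ 19.734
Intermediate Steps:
p(j) = -3 - 3*j (p(j) = -3 + (j - 4*j) = -3 - 3*j)
n(w, q) = -6*q
K = -360 (K = -3 - 3*119 = -3 - 357 = -360)
T/K + n(-47, 84)/D = -7114/(-360) - 6*84/18612 = -7114*(-1/360) - 504*1/18612 = 3557/180 - 14/517 = 1836449/93060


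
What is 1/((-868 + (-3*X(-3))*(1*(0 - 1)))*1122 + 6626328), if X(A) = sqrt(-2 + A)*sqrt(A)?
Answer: 9236/52205584257 + 11*sqrt(15)/104411168514 ≈ 1.7732e-7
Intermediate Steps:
X(A) = sqrt(A)*sqrt(-2 + A)
1/((-868 + (-3*X(-3))*(1*(0 - 1)))*1122 + 6626328) = 1/((-868 + (-3*sqrt(-3)*sqrt(-2 - 3))*(1*(0 - 1)))*1122 + 6626328) = 1/((-868 + (-3*I*sqrt(3)*sqrt(-5))*(1*(-1)))*1122 + 6626328) = 1/((-868 - 3*I*sqrt(3)*I*sqrt(5)*(-1))*1122 + 6626328) = 1/((-868 - (-3)*sqrt(15)*(-1))*1122 + 6626328) = 1/((-868 + (3*sqrt(15))*(-1))*1122 + 6626328) = 1/((-868 - 3*sqrt(15))*1122 + 6626328) = 1/((-973896 - 3366*sqrt(15)) + 6626328) = 1/(5652432 - 3366*sqrt(15))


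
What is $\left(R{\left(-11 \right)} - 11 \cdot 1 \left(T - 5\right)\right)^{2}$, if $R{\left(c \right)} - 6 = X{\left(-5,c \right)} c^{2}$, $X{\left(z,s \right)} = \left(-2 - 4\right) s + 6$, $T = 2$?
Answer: $76580001$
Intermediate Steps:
$X{\left(z,s \right)} = 6 - 6 s$ ($X{\left(z,s \right)} = \left(-2 - 4\right) s + 6 = - 6 s + 6 = 6 - 6 s$)
$R{\left(c \right)} = 6 + c^{2} \left(6 - 6 c\right)$ ($R{\left(c \right)} = 6 + \left(6 - 6 c\right) c^{2} = 6 + c^{2} \left(6 - 6 c\right)$)
$\left(R{\left(-11 \right)} - 11 \cdot 1 \left(T - 5\right)\right)^{2} = \left(\left(6 + 6 \left(-11\right)^{2} \left(1 - -11\right)\right) - 11 \cdot 1 \left(2 - 5\right)\right)^{2} = \left(\left(6 + 6 \cdot 121 \left(1 + 11\right)\right) - 11 \cdot 1 \left(-3\right)\right)^{2} = \left(\left(6 + 6 \cdot 121 \cdot 12\right) - -33\right)^{2} = \left(\left(6 + 8712\right) + 33\right)^{2} = \left(8718 + 33\right)^{2} = 8751^{2} = 76580001$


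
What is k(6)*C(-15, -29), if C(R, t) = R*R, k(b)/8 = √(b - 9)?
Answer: 1800*I*√3 ≈ 3117.7*I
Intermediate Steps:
k(b) = 8*√(-9 + b) (k(b) = 8*√(b - 9) = 8*√(-9 + b))
C(R, t) = R²
k(6)*C(-15, -29) = (8*√(-9 + 6))*(-15)² = (8*√(-3))*225 = (8*(I*√3))*225 = (8*I*√3)*225 = 1800*I*√3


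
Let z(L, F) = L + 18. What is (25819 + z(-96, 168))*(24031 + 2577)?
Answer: 684916528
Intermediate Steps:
z(L, F) = 18 + L
(25819 + z(-96, 168))*(24031 + 2577) = (25819 + (18 - 96))*(24031 + 2577) = (25819 - 78)*26608 = 25741*26608 = 684916528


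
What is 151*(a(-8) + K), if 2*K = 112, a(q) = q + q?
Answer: 6040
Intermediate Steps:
a(q) = 2*q
K = 56 (K = (½)*112 = 56)
151*(a(-8) + K) = 151*(2*(-8) + 56) = 151*(-16 + 56) = 151*40 = 6040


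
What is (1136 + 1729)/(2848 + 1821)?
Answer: 2865/4669 ≈ 0.61362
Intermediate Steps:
(1136 + 1729)/(2848 + 1821) = 2865/4669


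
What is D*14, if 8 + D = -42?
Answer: -700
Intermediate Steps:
D = -50 (D = -8 - 42 = -50)
D*14 = -50*14 = -700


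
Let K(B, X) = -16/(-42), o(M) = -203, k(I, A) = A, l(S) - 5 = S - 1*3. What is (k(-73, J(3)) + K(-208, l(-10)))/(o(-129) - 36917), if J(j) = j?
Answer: -71/779520 ≈ -9.1082e-5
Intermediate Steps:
l(S) = 2 + S (l(S) = 5 + (S - 1*3) = 5 + (S - 3) = 5 + (-3 + S) = 2 + S)
K(B, X) = 8/21 (K(B, X) = -16*(-1/42) = 8/21)
(k(-73, J(3)) + K(-208, l(-10)))/(o(-129) - 36917) = (3 + 8/21)/(-203 - 36917) = (71/21)/(-37120) = (71/21)*(-1/37120) = -71/779520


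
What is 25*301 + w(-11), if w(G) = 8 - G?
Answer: 7544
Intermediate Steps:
25*301 + w(-11) = 25*301 + (8 - 1*(-11)) = 7525 + (8 + 11) = 7525 + 19 = 7544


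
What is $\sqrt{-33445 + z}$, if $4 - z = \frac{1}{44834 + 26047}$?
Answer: $\frac{i \sqrt{168011468610882}}{70881} \approx 182.87 i$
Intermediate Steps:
$z = \frac{283523}{70881}$ ($z = 4 - \frac{1}{44834 + 26047} = 4 - \frac{1}{70881} = \frac{283523}{70881} \approx 4.0$)
$\sqrt{-33445 + z} = \sqrt{-33445 + \frac{283523}{70881}} = \sqrt{- \frac{2370331522}{70881}} = \frac{i \sqrt{168011468610882}}{70881}$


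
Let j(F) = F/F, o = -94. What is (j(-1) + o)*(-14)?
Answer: 1302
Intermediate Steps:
j(F) = 1
(j(-1) + o)*(-14) = (1 - 94)*(-14) = -93*(-14) = 1302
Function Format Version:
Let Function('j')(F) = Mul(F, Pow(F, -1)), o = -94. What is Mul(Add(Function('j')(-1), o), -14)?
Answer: 1302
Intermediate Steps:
Function('j')(F) = 1
Mul(Add(Function('j')(-1), o), -14) = Mul(Add(1, -94), -14) = Mul(-93, -14) = 1302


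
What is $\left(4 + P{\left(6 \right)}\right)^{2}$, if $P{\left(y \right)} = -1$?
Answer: $9$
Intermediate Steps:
$\left(4 + P{\left(6 \right)}\right)^{2} = \left(4 - 1\right)^{2} = 3^{2} = 9$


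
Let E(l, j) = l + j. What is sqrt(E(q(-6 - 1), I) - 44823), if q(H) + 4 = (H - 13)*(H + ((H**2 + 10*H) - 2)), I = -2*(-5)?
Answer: 51*I*sqrt(17) ≈ 210.28*I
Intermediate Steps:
I = 10
q(H) = -4 + (-13 + H)*(-2 + H**2 + 11*H) (q(H) = -4 + (H - 13)*(H + ((H**2 + 10*H) - 2)) = -4 + (-13 + H)*(H + (-2 + H**2 + 10*H)) = -4 + (-13 + H)*(-2 + H**2 + 11*H))
E(l, j) = j + l
sqrt(E(q(-6 - 1), I) - 44823) = sqrt((10 + (22 + (-6 - 1)**3 - 145*(-6 - 1) - 2*(-6 - 1)**2)) - 44823) = sqrt((10 + (22 + (-7)**3 - 145*(-7) - 2*(-7)**2)) - 44823) = sqrt((10 + (22 - 343 + 1015 - 2*49)) - 44823) = sqrt((10 + (22 - 343 + 1015 - 98)) - 44823) = sqrt((10 + 596) - 44823) = sqrt(606 - 44823) = sqrt(-44217) = 51*I*sqrt(17)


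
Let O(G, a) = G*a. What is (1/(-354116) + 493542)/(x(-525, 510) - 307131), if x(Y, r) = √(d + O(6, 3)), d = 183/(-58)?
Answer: -12655701030805723/7875637965366542 - 174771118871*√49938/1937406939480169332 ≈ -1.6070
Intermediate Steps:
d = -183/58 (d = 183*(-1/58) = -183/58 ≈ -3.1552)
x(Y, r) = √49938/58 (x(Y, r) = √(-183/58 + 6*3) = √(-183/58 + 18) = √(861/58) = √49938/58)
(1/(-354116) + 493542)/(x(-525, 510) - 307131) = (1/(-354116) + 493542)/(√49938/58 - 307131) = (-1/354116 + 493542)/(-307131 + √49938/58) = 174771118871/(354116*(-307131 + √49938/58))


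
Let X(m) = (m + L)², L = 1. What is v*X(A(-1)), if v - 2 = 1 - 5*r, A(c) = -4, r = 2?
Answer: -63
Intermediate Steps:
X(m) = (1 + m)² (X(m) = (m + 1)² = (1 + m)²)
v = -7 (v = 2 + (1 - 5*2) = 2 + (1 - 10) = 2 - 9 = -7)
v*X(A(-1)) = -7*(1 - 4)² = -7*(-3)² = -7*9 = -63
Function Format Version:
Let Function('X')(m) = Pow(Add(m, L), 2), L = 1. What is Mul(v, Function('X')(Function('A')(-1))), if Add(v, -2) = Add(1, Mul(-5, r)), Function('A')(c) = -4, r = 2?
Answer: -63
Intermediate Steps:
Function('X')(m) = Pow(Add(1, m), 2) (Function('X')(m) = Pow(Add(m, 1), 2) = Pow(Add(1, m), 2))
v = -7 (v = Add(2, Add(1, Mul(-5, 2))) = Add(2, Add(1, -10)) = Add(2, -9) = -7)
Mul(v, Function('X')(Function('A')(-1))) = Mul(-7, Pow(Add(1, -4), 2)) = Mul(-7, Pow(-3, 2)) = Mul(-7, 9) = -63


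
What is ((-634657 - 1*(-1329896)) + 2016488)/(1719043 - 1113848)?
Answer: 2711727/605195 ≈ 4.4808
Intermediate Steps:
((-634657 - 1*(-1329896)) + 2016488)/(1719043 - 1113848) = ((-634657 + 1329896) + 2016488)/605195 = (695239 + 2016488)*(1/605195) = 2711727*(1/605195) = 2711727/605195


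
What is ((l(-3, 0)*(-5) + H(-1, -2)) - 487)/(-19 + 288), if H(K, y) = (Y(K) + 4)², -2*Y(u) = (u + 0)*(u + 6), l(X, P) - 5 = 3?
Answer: -1939/1076 ≈ -1.8020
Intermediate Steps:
l(X, P) = 8 (l(X, P) = 5 + 3 = 8)
Y(u) = -u*(6 + u)/2 (Y(u) = -(u + 0)*(u + 6)/2 = -u*(6 + u)/2)
H(K, y) = (4 - K*(6 + K)/2)² (H(K, y) = (-K*(6 + K)/2 + 4)² = (4 - K*(6 + K)/2)²)
((l(-3, 0)*(-5) + H(-1, -2)) - 487)/(-19 + 288) = ((8*(-5) + (-8 - (6 - 1))²/4) - 487)/(-19 + 288) = ((-40 + (-8 - 1*5)²/4) - 487)/269 = ((-40 + (-8 - 5)²/4) - 487)*(1/269) = ((-40 + (¼)*(-13)²) - 487)*(1/269) = ((-40 + (¼)*169) - 487)*(1/269) = ((-40 + 169/4) - 487)*(1/269) = (9/4 - 487)*(1/269) = -1939/4*1/269 = -1939/1076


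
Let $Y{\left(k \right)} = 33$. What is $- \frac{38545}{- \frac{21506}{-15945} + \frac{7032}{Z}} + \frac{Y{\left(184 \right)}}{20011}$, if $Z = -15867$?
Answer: $- \frac{21682714979713131}{509414383898} \approx -42564.0$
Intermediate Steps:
$- \frac{38545}{- \frac{21506}{-15945} + \frac{7032}{Z}} + \frac{Y{\left(184 \right)}}{20011} = - \frac{38545}{- \frac{21506}{-15945} + \frac{7032}{-15867}} + \frac{33}{20011} = - \frac{38545}{\left(-21506\right) \left(- \frac{1}{15945}\right) + 7032 \left(- \frac{1}{15867}\right)} + 33 \cdot \frac{1}{20011} = - \frac{38545}{\frac{21506}{15945} - \frac{2344}{5289}} + \frac{33}{20011} = - \frac{38545}{\frac{25456718}{28111035}} + \frac{33}{20011} = \left(-38545\right) \frac{28111035}{25456718} + \frac{33}{20011} = - \frac{1083539844075}{25456718} + \frac{33}{20011} = - \frac{21682714979713131}{509414383898}$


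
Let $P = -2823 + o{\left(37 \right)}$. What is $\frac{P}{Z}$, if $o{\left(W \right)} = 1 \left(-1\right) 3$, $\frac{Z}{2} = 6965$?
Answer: $- \frac{1413}{6965} \approx -0.20287$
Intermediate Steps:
$Z = 13930$ ($Z = 2 \cdot 6965 = 13930$)
$o{\left(W \right)} = -3$ ($o{\left(W \right)} = \left(-1\right) 3 = -3$)
$P = -2826$ ($P = -2823 - 3 = -2826$)
$\frac{P}{Z} = - \frac{2826}{13930} = \left(-2826\right) \frac{1}{13930} = - \frac{1413}{6965}$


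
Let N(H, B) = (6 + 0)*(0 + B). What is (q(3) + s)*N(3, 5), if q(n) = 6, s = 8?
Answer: 420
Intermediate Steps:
N(H, B) = 6*B
(q(3) + s)*N(3, 5) = (6 + 8)*(6*5) = 14*30 = 420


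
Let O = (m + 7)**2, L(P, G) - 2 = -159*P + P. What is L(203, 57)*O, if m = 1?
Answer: -2052608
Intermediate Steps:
L(P, G) = 2 - 158*P (L(P, G) = 2 + (-159*P + P) = 2 - 158*P)
O = 64 (O = (1 + 7)**2 = 8**2 = 64)
L(203, 57)*O = (2 - 158*203)*64 = (2 - 32074)*64 = -32072*64 = -2052608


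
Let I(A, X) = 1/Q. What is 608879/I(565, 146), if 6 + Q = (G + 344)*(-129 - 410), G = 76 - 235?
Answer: -60718022759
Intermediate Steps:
G = -159
Q = -99721 (Q = -6 + (-159 + 344)*(-129 - 410) = -6 + 185*(-539) = -6 - 99715 = -99721)
I(A, X) = -1/99721 (I(A, X) = 1/(-99721) = -1/99721)
608879/I(565, 146) = 608879/(-1/99721) = 608879*(-99721) = -60718022759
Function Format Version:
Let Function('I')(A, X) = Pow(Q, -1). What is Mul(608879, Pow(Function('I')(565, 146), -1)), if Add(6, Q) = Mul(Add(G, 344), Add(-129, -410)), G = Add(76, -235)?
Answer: -60718022759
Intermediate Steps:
G = -159
Q = -99721 (Q = Add(-6, Mul(Add(-159, 344), Add(-129, -410))) = Add(-6, Mul(185, -539)) = Add(-6, -99715) = -99721)
Function('I')(A, X) = Rational(-1, 99721) (Function('I')(A, X) = Pow(-99721, -1) = Rational(-1, 99721))
Mul(608879, Pow(Function('I')(565, 146), -1)) = Mul(608879, Pow(Rational(-1, 99721), -1)) = Mul(608879, -99721) = -60718022759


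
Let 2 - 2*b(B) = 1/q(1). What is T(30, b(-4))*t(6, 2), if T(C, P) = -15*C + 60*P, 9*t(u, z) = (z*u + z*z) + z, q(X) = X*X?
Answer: -840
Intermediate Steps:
q(X) = X²
t(u, z) = z/9 + z²/9 + u*z/9 (t(u, z) = ((z*u + z*z) + z)/9 = ((u*z + z²) + z)/9 = ((z² + u*z) + z)/9 = (z + z² + u*z)/9 = z/9 + z²/9 + u*z/9)
b(B) = ½ (b(B) = 1 - 1/(2*(1²)) = 1 - ½/1 = 1 - ½*1 = 1 - ½ = ½)
T(30, b(-4))*t(6, 2) = (-15*30 + 60*(½))*((⅑)*2*(1 + 6 + 2)) = (-450 + 30)*((⅑)*2*9) = -420*2 = -840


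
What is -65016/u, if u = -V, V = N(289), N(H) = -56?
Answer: -1161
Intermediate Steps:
V = -56
u = 56 (u = -1*(-56) = 56)
-65016/u = -65016/56 = -65016*1/56 = -1161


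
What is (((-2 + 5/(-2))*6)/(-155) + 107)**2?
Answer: 275958544/24025 ≈ 11486.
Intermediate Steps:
(((-2 + 5/(-2))*6)/(-155) + 107)**2 = (((-2 + 5*(-1/2))*6)*(-1/155) + 107)**2 = (((-2 - 5/2)*6)*(-1/155) + 107)**2 = (-9/2*6*(-1/155) + 107)**2 = (-27*(-1/155) + 107)**2 = (27/155 + 107)**2 = (16612/155)**2 = 275958544/24025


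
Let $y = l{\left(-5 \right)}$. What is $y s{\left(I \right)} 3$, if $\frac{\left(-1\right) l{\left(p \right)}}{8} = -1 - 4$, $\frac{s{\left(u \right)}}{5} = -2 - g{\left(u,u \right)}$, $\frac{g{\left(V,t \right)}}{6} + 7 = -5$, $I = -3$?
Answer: $42000$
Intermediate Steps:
$g{\left(V,t \right)} = -72$ ($g{\left(V,t \right)} = -42 + 6 \left(-5\right) = -42 - 30 = -72$)
$s{\left(u \right)} = 350$ ($s{\left(u \right)} = 5 \left(-2 - -72\right) = 5 \left(-2 + 72\right) = 5 \cdot 70 = 350$)
$l{\left(p \right)} = 40$ ($l{\left(p \right)} = - 8 \left(-1 - 4\right) = \left(-8\right) \left(-5\right) = 40$)
$y = 40$
$y s{\left(I \right)} 3 = 40 \cdot 350 \cdot 3 = 14000 \cdot 3 = 42000$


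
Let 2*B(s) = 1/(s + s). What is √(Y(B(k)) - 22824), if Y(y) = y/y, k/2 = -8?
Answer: I*√22823 ≈ 151.07*I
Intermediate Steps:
k = -16 (k = 2*(-8) = -16)
B(s) = 1/(4*s) (B(s) = 1/(2*(s + s)) = 1/(2*((2*s))) = (1/(2*s))/2 = 1/(4*s))
Y(y) = 1
√(Y(B(k)) - 22824) = √(1 - 22824) = √(-22823) = I*√22823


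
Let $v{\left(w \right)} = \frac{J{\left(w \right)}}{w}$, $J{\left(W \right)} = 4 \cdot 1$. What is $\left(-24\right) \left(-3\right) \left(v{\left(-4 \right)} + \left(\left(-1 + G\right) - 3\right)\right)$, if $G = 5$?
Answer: $0$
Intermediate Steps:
$J{\left(W \right)} = 4$
$v{\left(w \right)} = \frac{4}{w}$
$\left(-24\right) \left(-3\right) \left(v{\left(-4 \right)} + \left(\left(-1 + G\right) - 3\right)\right) = \left(-24\right) \left(-3\right) \left(\frac{4}{-4} + \left(\left(-1 + 5\right) - 3\right)\right) = 72 \left(4 \left(- \frac{1}{4}\right) + \left(4 - 3\right)\right) = 72 \left(-1 + 1\right) = 72 \cdot 0 = 0$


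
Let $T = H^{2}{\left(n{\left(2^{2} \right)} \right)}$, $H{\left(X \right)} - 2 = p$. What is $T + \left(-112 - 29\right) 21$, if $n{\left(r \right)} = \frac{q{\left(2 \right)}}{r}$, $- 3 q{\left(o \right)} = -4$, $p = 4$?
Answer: $-2925$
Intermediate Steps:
$q{\left(o \right)} = \frac{4}{3}$ ($q{\left(o \right)} = \left(- \frac{1}{3}\right) \left(-4\right) = \frac{4}{3}$)
$n{\left(r \right)} = \frac{4}{3 r}$
$H{\left(X \right)} = 6$ ($H{\left(X \right)} = 2 + 4 = 6$)
$T = 36$ ($T = 6^{2} = 36$)
$T + \left(-112 - 29\right) 21 = 36 + \left(-112 - 29\right) 21 = 36 - 2961 = -2925$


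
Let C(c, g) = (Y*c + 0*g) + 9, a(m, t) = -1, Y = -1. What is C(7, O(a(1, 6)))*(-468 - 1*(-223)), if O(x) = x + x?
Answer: -490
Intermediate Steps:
O(x) = 2*x
C(c, g) = 9 - c (C(c, g) = (-c + 0*g) + 9 = (-c + 0) + 9 = -c + 9 = 9 - c)
C(7, O(a(1, 6)))*(-468 - 1*(-223)) = (9 - 1*7)*(-468 - 1*(-223)) = (9 - 7)*(-468 + 223) = 2*(-245) = -490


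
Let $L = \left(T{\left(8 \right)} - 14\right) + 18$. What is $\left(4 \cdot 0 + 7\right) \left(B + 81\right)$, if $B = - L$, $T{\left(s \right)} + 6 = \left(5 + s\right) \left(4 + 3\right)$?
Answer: $-56$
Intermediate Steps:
$T{\left(s \right)} = 29 + 7 s$ ($T{\left(s \right)} = -6 + \left(5 + s\right) \left(4 + 3\right) = -6 + \left(5 + s\right) 7 = -6 + \left(35 + 7 s\right) = 29 + 7 s$)
$L = 89$ ($L = \left(\left(29 + 7 \cdot 8\right) - 14\right) + 18 = \left(\left(29 + 56\right) - 14\right) + 18 = \left(85 - 14\right) + 18 = 71 + 18 = 89$)
$B = -89$ ($B = \left(-1\right) 89 = -89$)
$\left(4 \cdot 0 + 7\right) \left(B + 81\right) = \left(4 \cdot 0 + 7\right) \left(-89 + 81\right) = \left(0 + 7\right) \left(-8\right) = 7 \left(-8\right) = -56$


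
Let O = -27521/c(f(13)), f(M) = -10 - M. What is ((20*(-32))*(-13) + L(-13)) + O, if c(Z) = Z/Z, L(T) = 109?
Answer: -19092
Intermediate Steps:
c(Z) = 1
O = -27521 (O = -27521/1 = -27521*1 = -27521)
((20*(-32))*(-13) + L(-13)) + O = ((20*(-32))*(-13) + 109) - 27521 = (-640*(-13) + 109) - 27521 = (8320 + 109) - 27521 = 8429 - 27521 = -19092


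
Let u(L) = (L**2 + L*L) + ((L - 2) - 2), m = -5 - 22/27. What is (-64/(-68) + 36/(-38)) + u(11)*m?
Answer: -4209031/2907 ≈ -1447.9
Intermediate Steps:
m = -157/27 (m = -5 - 22/27 = -157/27 ≈ -5.8148)
u(L) = -4 + L + 2*L**2 (u(L) = (L**2 + L**2) + ((-2 + L) - 2) = 2*L**2 + (-4 + L) = -4 + L + 2*L**2)
(-64/(-68) + 36/(-38)) + u(11)*m = (-64/(-68) + 36/(-38)) + (-4 + 11 + 2*11**2)*(-157/27) = (-64*(-1/68) + 36*(-1/38)) + (-4 + 11 + 2*121)*(-157/27) = (16/17 - 18/19) + (-4 + 11 + 242)*(-157/27) = -2/323 + 249*(-157/27) = -2/323 - 13031/9 = -4209031/2907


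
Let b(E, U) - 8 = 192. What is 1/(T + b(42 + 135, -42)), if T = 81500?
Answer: 1/81700 ≈ 1.2240e-5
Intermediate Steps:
b(E, U) = 200 (b(E, U) = 8 + 192 = 200)
1/(T + b(42 + 135, -42)) = 1/(81500 + 200) = 1/81700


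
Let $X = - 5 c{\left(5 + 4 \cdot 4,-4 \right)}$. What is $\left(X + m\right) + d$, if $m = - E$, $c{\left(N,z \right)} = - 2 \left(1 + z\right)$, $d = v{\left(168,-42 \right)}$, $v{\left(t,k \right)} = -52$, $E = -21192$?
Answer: $21110$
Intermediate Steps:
$d = -52$
$c{\left(N,z \right)} = -2 - 2 z$
$X = -30$ ($X = - 5 \left(-2 - -8\right) = - 5 \left(-2 + 8\right) = \left(-5\right) 6 = -30$)
$m = 21192$ ($m = \left(-1\right) \left(-21192\right) = 21192$)
$\left(X + m\right) + d = \left(-30 + 21192\right) - 52 = 21162 - 52 = 21110$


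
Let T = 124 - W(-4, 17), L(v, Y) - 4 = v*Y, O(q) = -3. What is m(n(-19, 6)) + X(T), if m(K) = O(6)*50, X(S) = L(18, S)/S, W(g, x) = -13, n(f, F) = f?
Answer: -18080/137 ≈ -131.97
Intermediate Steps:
L(v, Y) = 4 + Y*v (L(v, Y) = 4 + v*Y = 4 + Y*v)
T = 137 (T = 124 - 1*(-13) = 124 + 13 = 137)
X(S) = (4 + 18*S)/S (X(S) = (4 + S*18)/S = (4 + 18*S)/S)
m(K) = -150 (m(K) = -3*50 = -150)
m(n(-19, 6)) + X(T) = -150 + (18 + 4/137) = -150 + 2470/137 = -18080/137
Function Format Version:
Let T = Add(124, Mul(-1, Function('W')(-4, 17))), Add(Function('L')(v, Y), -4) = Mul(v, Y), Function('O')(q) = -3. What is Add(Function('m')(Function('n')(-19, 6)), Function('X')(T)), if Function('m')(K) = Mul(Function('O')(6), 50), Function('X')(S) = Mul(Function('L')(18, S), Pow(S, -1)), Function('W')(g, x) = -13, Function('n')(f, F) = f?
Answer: Rational(-18080, 137) ≈ -131.97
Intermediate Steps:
Function('L')(v, Y) = Add(4, Mul(Y, v)) (Function('L')(v, Y) = Add(4, Mul(v, Y)) = Add(4, Mul(Y, v)))
T = 137 (T = Add(124, Mul(-1, -13)) = Add(124, 13) = 137)
Function('X')(S) = Mul(Pow(S, -1), Add(4, Mul(18, S))) (Function('X')(S) = Mul(Add(4, Mul(S, 18)), Pow(S, -1)) = Mul(Add(4, Mul(18, S)), Pow(S, -1)) = Mul(Pow(S, -1), Add(4, Mul(18, S))))
Function('m')(K) = -150 (Function('m')(K) = Mul(-3, 50) = -150)
Add(Function('m')(Function('n')(-19, 6)), Function('X')(T)) = Add(-150, Add(18, Mul(4, Pow(137, -1)))) = Add(-150, Add(18, Mul(4, Rational(1, 137)))) = Add(-150, Add(18, Rational(4, 137))) = Add(-150, Rational(2470, 137)) = Rational(-18080, 137)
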